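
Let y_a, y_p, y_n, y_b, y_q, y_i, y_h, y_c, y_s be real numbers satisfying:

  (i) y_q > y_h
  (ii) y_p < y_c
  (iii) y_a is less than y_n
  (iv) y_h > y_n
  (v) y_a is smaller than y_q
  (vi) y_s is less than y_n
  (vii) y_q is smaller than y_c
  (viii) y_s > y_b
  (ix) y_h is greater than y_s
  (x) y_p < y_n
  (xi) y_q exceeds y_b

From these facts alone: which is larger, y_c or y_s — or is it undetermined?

y_c

y_s < y_n and y_n < y_h give y_s < y_h.
With y_h < y_q: y_s < y_n < y_h < y_q.
Then y_q < y_c extends the chain to y_c.
So y_c is larger.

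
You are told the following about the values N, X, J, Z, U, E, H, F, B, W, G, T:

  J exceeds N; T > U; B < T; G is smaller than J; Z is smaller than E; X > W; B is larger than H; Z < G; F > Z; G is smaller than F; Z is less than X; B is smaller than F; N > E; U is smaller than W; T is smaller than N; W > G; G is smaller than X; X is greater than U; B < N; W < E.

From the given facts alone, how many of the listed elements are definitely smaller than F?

Directly below F: Z, G, B.
One step further: H (4 so far).
Nothing else is reachable below F; 4 in all.

4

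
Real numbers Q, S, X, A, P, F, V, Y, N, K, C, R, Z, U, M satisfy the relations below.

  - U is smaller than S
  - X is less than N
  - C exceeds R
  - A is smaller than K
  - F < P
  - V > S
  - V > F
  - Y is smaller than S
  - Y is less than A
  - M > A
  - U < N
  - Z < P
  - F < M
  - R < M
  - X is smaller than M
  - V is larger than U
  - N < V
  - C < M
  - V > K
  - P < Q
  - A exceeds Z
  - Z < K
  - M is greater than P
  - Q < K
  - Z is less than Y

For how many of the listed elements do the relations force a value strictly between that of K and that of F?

The relations place F below K. An element lies strictly between them when it is forced above F and also forced below K.
Above F: {P, Q, M, V}. Below K: {Z, P, Q, Y, A}.
Intersection: {P, Q} — 2.

2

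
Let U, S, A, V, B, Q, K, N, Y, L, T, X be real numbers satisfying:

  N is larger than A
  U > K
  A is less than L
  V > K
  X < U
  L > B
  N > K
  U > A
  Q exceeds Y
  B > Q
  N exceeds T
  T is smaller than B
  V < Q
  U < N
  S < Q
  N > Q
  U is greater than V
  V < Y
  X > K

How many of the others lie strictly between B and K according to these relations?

3

Chaining upward from K reaches: X, V, Y, U, Q, L, N.
Chaining downward from B reaches: V, Y, S, Q, T.
Strictly between K and B are those in both lists: V, Y, Q — 3 elements.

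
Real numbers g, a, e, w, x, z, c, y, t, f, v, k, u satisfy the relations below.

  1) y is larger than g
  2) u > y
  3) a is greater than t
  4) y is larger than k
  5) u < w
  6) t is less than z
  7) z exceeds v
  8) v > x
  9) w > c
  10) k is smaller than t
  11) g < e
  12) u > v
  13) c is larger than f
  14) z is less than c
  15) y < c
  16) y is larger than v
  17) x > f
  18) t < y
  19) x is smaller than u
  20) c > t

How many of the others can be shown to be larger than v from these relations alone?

5

The elements the relations force above v are y, u, z, c, w — no chain reaches any other.
That is 5.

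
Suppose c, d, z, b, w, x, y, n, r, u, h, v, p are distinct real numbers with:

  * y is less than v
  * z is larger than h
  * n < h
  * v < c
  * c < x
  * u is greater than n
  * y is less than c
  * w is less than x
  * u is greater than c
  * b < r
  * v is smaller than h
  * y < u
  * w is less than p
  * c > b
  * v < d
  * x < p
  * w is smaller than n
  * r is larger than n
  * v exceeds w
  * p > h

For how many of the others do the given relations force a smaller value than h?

4

From h the given relations immediately reach n, v.
From those, w, y — 4 in total.
No other element is forced below h by the given relations, so the count is 4.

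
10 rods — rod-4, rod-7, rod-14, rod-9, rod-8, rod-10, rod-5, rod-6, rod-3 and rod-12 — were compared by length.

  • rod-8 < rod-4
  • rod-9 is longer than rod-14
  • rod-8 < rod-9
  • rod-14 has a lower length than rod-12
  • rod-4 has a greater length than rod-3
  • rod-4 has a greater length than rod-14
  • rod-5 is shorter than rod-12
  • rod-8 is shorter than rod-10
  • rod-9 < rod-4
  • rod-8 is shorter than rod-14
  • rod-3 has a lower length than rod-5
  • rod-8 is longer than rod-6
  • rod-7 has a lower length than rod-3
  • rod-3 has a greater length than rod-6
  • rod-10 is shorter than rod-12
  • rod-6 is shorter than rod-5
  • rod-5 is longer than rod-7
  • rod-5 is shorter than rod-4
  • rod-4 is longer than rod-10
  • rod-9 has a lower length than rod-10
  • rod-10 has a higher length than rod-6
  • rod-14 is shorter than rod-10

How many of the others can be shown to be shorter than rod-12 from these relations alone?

8

The elements the relations force below rod-12 are rod-7, rod-6, rod-8, rod-3, rod-5, rod-14, rod-9, rod-10 — no chain reaches any other.
That is 8.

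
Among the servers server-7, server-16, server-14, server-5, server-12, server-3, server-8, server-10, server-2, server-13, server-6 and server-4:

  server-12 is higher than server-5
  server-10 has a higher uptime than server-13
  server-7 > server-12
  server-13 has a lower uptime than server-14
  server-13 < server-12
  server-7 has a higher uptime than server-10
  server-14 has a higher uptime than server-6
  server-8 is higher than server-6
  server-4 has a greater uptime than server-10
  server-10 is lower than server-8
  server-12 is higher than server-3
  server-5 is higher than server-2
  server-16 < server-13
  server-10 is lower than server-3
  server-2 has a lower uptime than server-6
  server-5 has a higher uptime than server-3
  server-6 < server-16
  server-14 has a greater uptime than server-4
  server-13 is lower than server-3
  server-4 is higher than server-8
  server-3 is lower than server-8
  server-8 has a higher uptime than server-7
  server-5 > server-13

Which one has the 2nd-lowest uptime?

server-6

The consecutive relations fix a unique order: server-2 < server-6 < server-16 < server-13 < server-10 < server-3 < server-5 < server-12 < server-7 < server-8 < server-4 < server-14.
Counting 2 from the smallest end gives server-6.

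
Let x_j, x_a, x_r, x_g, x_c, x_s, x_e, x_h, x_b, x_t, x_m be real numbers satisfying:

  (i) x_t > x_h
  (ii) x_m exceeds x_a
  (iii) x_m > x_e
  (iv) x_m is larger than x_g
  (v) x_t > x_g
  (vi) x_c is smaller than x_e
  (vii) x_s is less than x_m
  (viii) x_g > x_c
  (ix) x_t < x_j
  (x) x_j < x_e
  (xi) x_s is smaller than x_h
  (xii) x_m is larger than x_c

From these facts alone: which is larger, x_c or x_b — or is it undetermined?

Following every chain through x_c: above x_c we get x_g, x_t, x_j, x_e, x_m.
x_b is not reached, and no chain runs the other way from x_b to x_c.
So the given relations leave the order of x_c and x_b undetermined.

undetermined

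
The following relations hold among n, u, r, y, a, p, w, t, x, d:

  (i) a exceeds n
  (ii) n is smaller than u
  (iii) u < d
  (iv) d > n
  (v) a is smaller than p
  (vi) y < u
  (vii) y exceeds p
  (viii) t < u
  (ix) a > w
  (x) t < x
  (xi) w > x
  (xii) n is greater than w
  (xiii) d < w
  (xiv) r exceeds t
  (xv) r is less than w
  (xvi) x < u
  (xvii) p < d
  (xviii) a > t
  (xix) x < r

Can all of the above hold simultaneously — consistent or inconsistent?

We have d < w stated directly, yet also w < n < a < p < y < u < d by chaining the others — so w < d. Contradiction.

inconsistent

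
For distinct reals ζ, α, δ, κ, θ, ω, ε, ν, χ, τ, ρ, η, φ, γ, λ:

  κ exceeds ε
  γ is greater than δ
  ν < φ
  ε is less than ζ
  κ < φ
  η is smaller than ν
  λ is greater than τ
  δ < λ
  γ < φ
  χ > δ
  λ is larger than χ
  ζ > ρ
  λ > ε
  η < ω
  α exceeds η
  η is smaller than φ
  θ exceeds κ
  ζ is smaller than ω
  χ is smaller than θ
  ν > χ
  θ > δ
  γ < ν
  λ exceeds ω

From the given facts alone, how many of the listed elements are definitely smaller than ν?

Directly below ν: η, γ, χ.
One step further: δ (4 so far).
No other element is forced below ν by the given relations, so the count is 4.

4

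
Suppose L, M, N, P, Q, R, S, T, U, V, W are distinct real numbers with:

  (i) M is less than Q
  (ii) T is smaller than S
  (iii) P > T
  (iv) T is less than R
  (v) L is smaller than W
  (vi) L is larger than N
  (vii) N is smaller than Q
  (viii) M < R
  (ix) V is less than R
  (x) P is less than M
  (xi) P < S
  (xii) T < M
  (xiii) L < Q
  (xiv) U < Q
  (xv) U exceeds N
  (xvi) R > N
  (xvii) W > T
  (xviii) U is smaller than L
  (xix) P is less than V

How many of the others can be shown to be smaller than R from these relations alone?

5

Directly below R: T, N, M, V.
One step further: P (5 so far).
Nothing else is reachable below R; 5 in all.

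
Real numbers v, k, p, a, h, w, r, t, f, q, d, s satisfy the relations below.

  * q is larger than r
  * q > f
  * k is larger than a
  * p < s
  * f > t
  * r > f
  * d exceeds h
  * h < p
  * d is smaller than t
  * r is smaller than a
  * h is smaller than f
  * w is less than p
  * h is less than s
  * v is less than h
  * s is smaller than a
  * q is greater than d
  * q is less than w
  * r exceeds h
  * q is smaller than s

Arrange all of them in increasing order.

Each adjacent pair is fixed by a given relation: v < h; h < d; d < t; t < f; f < r; r < q; q < w; w < p; p < s; s < a; a < k. Chaining them end to end gives the full order.

v < h < d < t < f < r < q < w < p < s < a < k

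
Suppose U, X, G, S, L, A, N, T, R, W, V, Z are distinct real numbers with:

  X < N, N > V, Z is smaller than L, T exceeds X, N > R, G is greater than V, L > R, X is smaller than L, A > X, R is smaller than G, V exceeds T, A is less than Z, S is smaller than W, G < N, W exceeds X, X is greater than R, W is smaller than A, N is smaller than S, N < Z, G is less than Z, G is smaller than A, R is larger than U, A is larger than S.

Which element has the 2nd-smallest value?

Chaining the given pairs: U < R < X < T < V < G < N < S < W < A < Z < L.
Counting 2 from the smallest end gives R.

R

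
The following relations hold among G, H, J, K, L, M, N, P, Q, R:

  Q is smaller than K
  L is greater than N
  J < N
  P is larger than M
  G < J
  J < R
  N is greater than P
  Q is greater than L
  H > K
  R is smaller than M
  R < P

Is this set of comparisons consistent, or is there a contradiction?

consistent

The single ordering G < J < R < M < P < N < L < Q < K < H satisfies every listed relation, so no contradiction arises.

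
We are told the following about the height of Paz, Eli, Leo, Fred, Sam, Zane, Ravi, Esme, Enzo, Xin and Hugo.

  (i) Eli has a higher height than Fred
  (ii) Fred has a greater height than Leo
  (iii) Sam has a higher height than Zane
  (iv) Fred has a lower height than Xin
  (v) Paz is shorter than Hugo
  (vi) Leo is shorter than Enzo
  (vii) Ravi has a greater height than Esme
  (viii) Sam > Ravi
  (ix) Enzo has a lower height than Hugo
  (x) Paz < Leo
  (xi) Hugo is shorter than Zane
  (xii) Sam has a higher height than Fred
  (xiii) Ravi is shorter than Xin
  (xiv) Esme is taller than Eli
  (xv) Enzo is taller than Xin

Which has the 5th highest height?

Piecing the relations together gives one ordering: Paz < Leo < Fred < Eli < Esme < Ravi < Xin < Enzo < Hugo < Zane < Sam.
The 5th largest is Xin.

Xin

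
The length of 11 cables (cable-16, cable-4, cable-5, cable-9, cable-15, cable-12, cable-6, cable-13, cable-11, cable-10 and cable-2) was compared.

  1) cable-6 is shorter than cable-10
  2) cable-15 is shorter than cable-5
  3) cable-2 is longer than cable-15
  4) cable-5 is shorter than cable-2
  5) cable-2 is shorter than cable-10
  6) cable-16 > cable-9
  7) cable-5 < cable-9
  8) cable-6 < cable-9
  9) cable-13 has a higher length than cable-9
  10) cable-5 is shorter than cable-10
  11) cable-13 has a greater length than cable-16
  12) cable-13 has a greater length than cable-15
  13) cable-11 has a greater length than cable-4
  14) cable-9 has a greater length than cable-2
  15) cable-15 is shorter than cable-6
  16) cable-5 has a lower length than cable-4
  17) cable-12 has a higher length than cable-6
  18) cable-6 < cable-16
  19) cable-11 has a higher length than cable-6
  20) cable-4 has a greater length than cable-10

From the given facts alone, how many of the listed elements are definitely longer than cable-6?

Directly above cable-6: cable-9, cable-16, cable-10, cable-12, cable-11.
One step further: cable-4, cable-13 (7 so far).
Nothing else is reachable above cable-6; 7 in all.

7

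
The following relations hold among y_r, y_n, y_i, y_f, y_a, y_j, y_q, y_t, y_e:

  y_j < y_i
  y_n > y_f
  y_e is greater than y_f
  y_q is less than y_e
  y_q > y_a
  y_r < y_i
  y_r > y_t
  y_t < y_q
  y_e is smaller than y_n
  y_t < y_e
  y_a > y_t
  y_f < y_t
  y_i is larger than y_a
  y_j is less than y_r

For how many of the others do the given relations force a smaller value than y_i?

The elements the relations force below y_i are y_f, y_j, y_t, y_a, y_r — no chain reaches any other.
That is 5.

5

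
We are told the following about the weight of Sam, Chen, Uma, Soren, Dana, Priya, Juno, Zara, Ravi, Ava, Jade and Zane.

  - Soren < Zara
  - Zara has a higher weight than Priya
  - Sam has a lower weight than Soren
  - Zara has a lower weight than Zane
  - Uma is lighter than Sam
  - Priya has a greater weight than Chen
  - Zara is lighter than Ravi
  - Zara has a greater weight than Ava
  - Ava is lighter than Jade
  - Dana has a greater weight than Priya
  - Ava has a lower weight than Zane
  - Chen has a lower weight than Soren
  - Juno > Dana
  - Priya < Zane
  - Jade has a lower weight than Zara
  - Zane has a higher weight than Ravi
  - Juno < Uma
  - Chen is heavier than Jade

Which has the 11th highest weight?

Jade

The consecutive relations fix a unique order: Ava < Jade < Chen < Priya < Dana < Juno < Uma < Sam < Soren < Zara < Ravi < Zane.
The 11th largest is Jade.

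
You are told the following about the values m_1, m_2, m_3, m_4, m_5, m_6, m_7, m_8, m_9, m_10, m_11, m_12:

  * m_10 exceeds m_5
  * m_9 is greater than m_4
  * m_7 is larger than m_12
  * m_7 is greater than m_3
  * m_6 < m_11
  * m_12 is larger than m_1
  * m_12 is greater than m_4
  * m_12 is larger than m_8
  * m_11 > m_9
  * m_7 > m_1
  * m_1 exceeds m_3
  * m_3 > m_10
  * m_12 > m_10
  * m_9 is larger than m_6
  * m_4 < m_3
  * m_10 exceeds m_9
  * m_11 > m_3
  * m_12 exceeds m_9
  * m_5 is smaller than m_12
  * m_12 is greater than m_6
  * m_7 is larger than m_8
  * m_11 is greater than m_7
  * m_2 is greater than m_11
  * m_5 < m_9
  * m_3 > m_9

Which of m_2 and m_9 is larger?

m_9 < m_10 and m_10 < m_3 give m_9 < m_3.
With m_3 < m_1: m_9 < m_10 < m_3 < m_1.
With m_1 < m_12: m_9 < m_10 < m_3 < m_1 < m_12.
With m_12 < m_7: m_9 < m_10 < m_3 < m_1 < m_12 < m_7.
Then m_7 < m_11 extends the chain to m_11.
Then m_11 < m_2 extends the chain to m_2.
So m_9 < m_2; m_2 is the larger of the two.

m_2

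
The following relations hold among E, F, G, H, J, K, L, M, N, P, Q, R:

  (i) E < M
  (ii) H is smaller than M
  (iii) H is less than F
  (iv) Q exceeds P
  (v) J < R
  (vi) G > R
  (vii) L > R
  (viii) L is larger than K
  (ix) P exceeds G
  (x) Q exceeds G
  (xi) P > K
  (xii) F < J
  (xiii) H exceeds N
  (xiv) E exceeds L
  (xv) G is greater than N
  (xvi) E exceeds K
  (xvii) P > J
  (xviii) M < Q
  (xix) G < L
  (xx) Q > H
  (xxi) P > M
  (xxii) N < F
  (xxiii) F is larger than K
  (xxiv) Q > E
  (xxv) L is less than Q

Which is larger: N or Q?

Chaining the given relations: N < H < F < J < R < G < L < E < M < P < Q.
So N < Q; Q is the larger of the two.

Q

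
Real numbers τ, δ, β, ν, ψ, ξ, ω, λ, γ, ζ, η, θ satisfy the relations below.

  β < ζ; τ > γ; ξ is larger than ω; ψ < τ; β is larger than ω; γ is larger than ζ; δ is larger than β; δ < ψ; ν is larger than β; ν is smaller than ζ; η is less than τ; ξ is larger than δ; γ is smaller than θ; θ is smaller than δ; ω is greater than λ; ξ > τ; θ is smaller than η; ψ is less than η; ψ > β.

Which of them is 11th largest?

The consecutive relations fix a unique order: λ < ω < β < ν < ζ < γ < θ < δ < ψ < η < τ < ξ.
Counting 11 from the largest end gives ω.

ω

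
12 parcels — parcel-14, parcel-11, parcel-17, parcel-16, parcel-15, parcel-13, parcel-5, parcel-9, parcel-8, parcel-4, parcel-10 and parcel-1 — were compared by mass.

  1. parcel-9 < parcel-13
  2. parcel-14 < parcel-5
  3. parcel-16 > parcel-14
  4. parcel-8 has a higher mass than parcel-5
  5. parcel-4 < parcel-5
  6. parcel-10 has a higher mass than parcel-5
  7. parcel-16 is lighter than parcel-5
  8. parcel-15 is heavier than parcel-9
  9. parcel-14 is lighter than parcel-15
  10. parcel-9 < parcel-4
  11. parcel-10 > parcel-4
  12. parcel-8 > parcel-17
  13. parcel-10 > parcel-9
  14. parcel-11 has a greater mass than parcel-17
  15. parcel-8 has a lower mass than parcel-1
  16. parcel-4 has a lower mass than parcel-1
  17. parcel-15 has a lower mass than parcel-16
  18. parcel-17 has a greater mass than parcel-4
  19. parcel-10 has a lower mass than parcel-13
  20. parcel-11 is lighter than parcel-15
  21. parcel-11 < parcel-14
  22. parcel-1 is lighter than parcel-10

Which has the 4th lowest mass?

parcel-11

Chaining the given pairs: parcel-9 < parcel-4 < parcel-17 < parcel-11 < parcel-14 < parcel-15 < parcel-16 < parcel-5 < parcel-8 < parcel-1 < parcel-10 < parcel-13.
The 4th smallest is parcel-11.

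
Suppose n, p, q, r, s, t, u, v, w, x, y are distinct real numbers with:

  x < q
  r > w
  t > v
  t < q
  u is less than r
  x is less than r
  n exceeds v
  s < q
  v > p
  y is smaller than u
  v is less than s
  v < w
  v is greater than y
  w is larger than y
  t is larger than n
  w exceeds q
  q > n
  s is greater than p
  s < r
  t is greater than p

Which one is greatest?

y is not greatest since y < v; p is not greatest since p < t; v is not greatest since v < n; u is not greatest since u < r; s is not greatest since s < q; n is not greatest since n < t; t is not greatest since t < q; x is not greatest since x < r; q is not greatest since q < w; w is not greatest since w < r.
Only r has nothing above it, so r is the greatest.

r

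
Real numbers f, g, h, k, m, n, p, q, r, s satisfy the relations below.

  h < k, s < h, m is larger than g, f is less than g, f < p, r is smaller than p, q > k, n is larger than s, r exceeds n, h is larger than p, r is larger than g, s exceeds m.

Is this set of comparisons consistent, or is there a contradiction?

Every relation is compatible with f < g < m < s < n < r < p < h < k < q; the set is consistent.

consistent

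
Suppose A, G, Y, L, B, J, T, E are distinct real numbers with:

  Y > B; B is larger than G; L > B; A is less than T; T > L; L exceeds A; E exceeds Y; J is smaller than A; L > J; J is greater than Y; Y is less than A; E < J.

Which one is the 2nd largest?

Chaining the given pairs: G < B < Y < E < J < A < L < T.
The 2nd largest is L.

L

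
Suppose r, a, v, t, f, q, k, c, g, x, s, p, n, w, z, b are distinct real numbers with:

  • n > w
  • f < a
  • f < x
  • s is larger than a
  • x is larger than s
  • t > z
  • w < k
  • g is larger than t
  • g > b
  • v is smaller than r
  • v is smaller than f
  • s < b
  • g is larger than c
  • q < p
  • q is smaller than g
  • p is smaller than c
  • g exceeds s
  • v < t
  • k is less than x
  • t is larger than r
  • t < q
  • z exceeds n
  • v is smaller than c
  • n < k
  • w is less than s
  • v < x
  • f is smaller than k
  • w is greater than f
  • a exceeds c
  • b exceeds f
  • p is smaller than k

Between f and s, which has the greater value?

Chaining the given relations: f < w < n < z < t < q < p < c < a < s.
So f < s; s is the larger of the two.

s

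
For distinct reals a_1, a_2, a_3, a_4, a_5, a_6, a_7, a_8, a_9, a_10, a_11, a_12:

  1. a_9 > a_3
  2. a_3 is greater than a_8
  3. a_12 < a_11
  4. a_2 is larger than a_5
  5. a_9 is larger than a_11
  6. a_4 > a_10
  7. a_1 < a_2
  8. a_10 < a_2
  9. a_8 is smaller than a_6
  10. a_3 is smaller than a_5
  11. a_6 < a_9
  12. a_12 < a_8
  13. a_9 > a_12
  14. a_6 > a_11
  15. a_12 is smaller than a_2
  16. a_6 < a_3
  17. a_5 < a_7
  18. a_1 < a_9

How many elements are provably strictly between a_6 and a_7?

2

The relations place a_6 below a_7. An element lies strictly between them when it is forced above a_6 and also forced below a_7.
Above a_6: {a_3, a_5, a_9, a_2}. Below a_7: {a_12, a_11, a_8, a_3, a_5}.
Intersection: {a_3, a_5} — 2.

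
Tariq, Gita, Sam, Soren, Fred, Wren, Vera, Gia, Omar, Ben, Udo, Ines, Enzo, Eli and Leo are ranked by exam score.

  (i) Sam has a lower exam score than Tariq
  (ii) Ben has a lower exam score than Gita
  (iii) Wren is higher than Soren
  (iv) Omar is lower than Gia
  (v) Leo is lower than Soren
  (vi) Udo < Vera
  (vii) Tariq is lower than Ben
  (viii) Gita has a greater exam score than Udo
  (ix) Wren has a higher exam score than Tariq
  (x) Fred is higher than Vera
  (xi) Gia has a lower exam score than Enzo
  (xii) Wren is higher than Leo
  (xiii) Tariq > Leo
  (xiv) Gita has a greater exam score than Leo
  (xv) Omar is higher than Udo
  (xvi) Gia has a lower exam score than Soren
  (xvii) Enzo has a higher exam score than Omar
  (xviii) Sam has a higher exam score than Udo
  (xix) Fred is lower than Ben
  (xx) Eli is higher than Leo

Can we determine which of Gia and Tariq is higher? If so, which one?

Following every chain through Gia: above Gia we get Soren, Enzo, Wren; below Gia we get Udo, Omar.
Tariq is not reached, and no chain runs the other way from Tariq to Gia.
So the given relations leave the order of Gia and Tariq undetermined.

undetermined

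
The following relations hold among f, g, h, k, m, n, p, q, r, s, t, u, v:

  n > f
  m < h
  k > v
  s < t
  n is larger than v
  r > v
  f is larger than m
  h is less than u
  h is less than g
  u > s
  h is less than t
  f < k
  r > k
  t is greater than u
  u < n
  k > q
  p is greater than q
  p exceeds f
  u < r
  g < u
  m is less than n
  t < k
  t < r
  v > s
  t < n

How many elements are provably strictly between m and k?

5

The relations place m below k. An element lies strictly between them when it is forced above m and also forced below k.
Above m: {h, g, u, f, t, r, n, p}. Below k: {s, h, g, u, q, v, f, t}.
Intersection: {h, g, u, f, t} — 5.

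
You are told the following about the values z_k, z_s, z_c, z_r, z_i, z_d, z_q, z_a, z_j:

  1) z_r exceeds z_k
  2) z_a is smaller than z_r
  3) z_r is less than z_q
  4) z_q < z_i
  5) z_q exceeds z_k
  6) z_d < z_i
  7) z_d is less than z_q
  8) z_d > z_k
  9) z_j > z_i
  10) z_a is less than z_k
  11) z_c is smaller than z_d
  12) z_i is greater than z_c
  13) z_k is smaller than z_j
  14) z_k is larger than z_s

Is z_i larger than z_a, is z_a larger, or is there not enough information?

Following the relations from z_a: z_a < z_k < z_r < z_q < z_i.
So z_i is larger.

z_i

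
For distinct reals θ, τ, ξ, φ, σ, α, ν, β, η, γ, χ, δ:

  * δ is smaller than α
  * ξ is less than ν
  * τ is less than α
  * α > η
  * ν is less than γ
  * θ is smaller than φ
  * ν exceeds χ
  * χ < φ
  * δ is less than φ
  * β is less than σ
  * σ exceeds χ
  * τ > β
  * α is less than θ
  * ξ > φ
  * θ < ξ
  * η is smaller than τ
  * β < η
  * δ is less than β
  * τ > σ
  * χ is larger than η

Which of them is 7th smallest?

Piecing the relations together gives one ordering: δ < β < η < χ < σ < τ < α < θ < φ < ξ < ν < γ.
The 7th smallest is α.

α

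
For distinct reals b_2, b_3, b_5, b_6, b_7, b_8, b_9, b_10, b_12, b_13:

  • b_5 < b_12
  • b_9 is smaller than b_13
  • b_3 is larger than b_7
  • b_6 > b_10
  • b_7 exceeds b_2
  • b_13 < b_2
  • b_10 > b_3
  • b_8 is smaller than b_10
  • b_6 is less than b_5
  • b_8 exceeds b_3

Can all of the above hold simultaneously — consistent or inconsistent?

consistent

Every relation is compatible with b_9 < b_13 < b_2 < b_7 < b_3 < b_8 < b_10 < b_6 < b_5 < b_12; the set is consistent.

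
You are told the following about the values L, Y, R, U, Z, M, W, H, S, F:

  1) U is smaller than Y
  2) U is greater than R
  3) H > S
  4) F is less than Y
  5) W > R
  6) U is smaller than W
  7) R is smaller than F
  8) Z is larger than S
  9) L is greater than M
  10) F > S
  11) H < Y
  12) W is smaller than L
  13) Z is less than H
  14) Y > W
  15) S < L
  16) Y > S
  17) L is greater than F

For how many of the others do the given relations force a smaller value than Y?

Directly below Y: U, S, F, W, H.
One step further: R, Z (7 so far).
Nothing else is reachable below Y; 7 in all.

7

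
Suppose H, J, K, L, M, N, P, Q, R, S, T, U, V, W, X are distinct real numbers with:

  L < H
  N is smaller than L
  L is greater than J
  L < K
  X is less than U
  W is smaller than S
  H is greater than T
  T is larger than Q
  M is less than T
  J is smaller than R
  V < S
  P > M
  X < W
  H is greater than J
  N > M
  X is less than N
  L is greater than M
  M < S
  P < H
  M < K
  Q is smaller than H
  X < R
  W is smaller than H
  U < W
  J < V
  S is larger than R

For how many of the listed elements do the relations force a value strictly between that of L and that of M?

Chaining upward from M reaches: P, N, T, S, K, H.
Chaining downward from L reaches: X, J, N.
Strictly between M and L are those in both lists: N — 1 element.

1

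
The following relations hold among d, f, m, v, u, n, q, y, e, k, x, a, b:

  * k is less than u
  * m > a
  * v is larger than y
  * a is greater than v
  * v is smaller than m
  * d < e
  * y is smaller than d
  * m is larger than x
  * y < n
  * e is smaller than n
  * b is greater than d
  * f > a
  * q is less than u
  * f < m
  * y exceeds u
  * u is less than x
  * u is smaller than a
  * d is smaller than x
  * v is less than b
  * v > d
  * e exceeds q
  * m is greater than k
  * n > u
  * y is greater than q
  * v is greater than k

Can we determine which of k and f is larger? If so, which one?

Link the given pairs in sequence: k < u; u < y; y < d; d < v; v < a; a < f.
Together: k < u < y < d < v < a < f.
So f is larger.

f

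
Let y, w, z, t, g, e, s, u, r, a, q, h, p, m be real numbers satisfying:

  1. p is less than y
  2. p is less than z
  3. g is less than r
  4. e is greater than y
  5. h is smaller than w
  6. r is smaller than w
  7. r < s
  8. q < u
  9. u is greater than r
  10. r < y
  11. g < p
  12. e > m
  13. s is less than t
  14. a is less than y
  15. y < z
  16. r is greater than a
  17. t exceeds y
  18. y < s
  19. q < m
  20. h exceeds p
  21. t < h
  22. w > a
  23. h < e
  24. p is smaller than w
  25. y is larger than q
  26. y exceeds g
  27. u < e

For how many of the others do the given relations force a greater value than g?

From g the given relations immediately reach r, p, y.
From those, u, s, t, h, e, z, w — 10 in total.
No other element is forced above g by the given relations, so the count is 10.

10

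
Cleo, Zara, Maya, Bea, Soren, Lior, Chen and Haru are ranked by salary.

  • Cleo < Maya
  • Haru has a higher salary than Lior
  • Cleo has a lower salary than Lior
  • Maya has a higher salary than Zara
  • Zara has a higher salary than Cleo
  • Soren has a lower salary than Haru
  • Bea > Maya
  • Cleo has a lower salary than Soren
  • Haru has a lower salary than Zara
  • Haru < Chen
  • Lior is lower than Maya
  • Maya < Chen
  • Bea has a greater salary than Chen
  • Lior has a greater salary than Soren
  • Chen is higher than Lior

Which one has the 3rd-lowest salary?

Piecing the relations together gives one ordering: Cleo < Soren < Lior < Haru < Zara < Maya < Chen < Bea.
Counting 3 from the smallest end gives Lior.

Lior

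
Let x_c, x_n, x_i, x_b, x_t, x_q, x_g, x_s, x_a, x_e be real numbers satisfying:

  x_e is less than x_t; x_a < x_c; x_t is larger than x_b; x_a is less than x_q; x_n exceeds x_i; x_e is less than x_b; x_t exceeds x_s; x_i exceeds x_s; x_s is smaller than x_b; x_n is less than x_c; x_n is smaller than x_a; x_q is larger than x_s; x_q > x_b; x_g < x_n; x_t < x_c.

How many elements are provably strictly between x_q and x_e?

Chaining upward from x_e reaches: x_b, x_t, x_c.
Chaining downward from x_q reaches: x_s, x_i, x_b, x_g, x_n, x_a.
Strictly between x_e and x_q are those in both lists: x_b — 1 element.

1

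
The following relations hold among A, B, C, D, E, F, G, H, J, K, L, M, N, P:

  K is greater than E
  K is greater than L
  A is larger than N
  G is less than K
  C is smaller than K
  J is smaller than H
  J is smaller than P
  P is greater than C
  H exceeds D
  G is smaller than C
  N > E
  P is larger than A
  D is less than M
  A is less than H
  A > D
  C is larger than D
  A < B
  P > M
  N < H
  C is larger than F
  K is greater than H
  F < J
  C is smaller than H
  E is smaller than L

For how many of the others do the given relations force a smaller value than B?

4

From B the given relations immediately reach A.
From those, D, N — 3 in total.
From those, E — 4 in total.
No other element is forced below B by the given relations, so the count is 4.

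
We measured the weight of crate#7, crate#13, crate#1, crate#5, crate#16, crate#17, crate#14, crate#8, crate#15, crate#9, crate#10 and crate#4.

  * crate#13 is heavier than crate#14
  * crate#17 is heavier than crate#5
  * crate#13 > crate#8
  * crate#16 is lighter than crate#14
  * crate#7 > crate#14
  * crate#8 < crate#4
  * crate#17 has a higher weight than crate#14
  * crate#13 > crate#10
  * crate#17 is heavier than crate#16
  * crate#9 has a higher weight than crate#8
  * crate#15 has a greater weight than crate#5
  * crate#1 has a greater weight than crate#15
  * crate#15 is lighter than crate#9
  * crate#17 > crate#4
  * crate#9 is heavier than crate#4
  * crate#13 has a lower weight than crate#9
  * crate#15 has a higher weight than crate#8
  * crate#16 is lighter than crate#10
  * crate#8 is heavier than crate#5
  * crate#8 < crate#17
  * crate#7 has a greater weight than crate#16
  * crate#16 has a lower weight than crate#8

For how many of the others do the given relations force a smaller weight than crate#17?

From crate#17 the given relations immediately reach crate#16, crate#5, crate#8, crate#14, crate#4.
No other element is forced below crate#17 by the given relations, so the count is 5.

5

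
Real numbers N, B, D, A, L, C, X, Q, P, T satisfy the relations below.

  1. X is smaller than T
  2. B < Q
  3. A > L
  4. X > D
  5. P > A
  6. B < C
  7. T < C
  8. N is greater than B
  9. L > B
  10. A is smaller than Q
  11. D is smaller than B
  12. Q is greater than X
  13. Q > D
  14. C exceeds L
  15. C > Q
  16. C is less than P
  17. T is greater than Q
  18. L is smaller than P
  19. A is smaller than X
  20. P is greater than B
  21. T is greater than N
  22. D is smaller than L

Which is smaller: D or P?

D

D < B and B < L give D < L.
Then L < A extends the chain to A.
With A < X: D < B < L < A < X.
Then X < Q extends the chain to Q.
With Q < T: D < B < L < A < X < Q < T.
With T < C: D < B < L < A < X < Q < T < C.
With C < P: D < B < L < A < X < Q < T < C < P.
So D < P; D is the smaller of the two.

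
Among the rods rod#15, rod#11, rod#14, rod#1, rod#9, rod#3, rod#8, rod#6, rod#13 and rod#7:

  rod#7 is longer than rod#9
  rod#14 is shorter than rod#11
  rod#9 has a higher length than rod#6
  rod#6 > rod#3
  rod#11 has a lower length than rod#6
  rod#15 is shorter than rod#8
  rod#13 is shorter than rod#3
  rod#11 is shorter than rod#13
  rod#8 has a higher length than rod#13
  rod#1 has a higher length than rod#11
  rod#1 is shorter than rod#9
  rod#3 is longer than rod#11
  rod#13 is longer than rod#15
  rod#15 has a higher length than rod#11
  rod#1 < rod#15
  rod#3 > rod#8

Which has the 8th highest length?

The consecutive relations fix a unique order: rod#14 < rod#11 < rod#1 < rod#15 < rod#13 < rod#8 < rod#3 < rod#6 < rod#9 < rod#7.
The 8th largest is rod#1.

rod#1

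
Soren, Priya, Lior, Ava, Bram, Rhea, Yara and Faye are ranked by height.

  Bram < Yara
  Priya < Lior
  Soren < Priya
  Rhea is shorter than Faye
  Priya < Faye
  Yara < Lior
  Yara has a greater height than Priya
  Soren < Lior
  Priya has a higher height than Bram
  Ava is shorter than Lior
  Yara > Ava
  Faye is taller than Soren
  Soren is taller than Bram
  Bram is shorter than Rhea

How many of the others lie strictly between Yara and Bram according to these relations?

2

Chaining upward from Bram reaches: Soren, Priya, Rhea, Faye, Lior.
Chaining downward from Yara reaches: Ava, Soren, Priya.
Strictly between Bram and Yara are those in both lists: Soren, Priya — 2 elements.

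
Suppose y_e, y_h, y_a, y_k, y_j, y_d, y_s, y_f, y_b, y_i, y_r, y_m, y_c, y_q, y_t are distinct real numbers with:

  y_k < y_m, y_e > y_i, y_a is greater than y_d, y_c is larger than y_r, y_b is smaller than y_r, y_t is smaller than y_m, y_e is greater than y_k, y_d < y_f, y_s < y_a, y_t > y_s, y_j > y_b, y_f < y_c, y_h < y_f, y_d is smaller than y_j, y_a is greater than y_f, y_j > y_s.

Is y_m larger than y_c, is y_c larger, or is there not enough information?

Following every chain through y_c: below y_c we get y_d, y_h, y_b, y_f, y_r.
y_m is not reached, and no chain runs the other way from y_m to y_c.
So the given relations leave the order of y_c and y_m undetermined.

undetermined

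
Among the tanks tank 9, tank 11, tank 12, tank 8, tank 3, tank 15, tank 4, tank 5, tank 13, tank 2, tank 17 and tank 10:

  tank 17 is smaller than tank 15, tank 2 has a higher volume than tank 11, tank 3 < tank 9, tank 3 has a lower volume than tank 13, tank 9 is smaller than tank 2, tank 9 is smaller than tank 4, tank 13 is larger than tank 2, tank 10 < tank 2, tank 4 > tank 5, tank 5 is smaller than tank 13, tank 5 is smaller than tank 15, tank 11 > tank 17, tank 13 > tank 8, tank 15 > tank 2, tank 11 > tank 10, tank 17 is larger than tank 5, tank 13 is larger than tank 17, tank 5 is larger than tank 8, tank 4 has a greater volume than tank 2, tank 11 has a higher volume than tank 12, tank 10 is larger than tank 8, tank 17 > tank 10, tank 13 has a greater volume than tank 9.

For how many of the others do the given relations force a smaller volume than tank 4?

Directly below tank 4: tank 5, tank 9, tank 2.
One step further: tank 8, tank 3, tank 10, tank 11 (7 so far).
One step further: tank 12, tank 17 (9 so far).
No other element is forced below tank 4 by the given relations, so the count is 9.

9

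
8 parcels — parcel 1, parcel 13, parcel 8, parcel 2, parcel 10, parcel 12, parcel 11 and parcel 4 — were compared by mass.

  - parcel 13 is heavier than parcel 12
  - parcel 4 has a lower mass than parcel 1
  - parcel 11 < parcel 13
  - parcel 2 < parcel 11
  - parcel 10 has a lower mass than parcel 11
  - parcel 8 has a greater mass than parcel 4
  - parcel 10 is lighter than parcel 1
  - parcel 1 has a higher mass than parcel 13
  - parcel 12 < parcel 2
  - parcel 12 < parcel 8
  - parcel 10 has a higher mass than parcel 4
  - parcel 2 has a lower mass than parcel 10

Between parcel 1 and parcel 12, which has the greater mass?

parcel 1

The relevant relations are parcel 12 < parcel 2; parcel 2 < parcel 10; parcel 10 < parcel 11; parcel 11 < parcel 13; parcel 13 < parcel 1.
Together: parcel 12 < parcel 2 < parcel 10 < parcel 11 < parcel 13 < parcel 1.
So parcel 12 < parcel 1; parcel 1 is the heavier of the two.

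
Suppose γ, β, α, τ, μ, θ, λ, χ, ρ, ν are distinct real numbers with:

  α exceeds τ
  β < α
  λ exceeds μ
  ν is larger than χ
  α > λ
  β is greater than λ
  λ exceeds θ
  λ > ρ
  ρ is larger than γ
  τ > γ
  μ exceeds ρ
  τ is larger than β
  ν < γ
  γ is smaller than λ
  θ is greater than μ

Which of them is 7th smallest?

Piecing the relations together gives one ordering: χ < ν < γ < ρ < μ < θ < λ < β < τ < α.
Counting 7 from the smallest end gives λ.

λ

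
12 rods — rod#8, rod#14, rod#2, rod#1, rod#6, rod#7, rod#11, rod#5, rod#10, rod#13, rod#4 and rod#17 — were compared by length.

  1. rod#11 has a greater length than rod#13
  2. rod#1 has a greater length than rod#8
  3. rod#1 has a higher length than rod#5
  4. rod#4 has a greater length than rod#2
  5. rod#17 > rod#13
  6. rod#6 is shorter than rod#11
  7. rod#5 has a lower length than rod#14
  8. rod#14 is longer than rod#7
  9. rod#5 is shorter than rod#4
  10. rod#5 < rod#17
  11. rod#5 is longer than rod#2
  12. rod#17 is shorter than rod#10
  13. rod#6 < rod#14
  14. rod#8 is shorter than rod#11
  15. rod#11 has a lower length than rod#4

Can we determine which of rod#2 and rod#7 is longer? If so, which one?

undetermined

Following every chain through rod#2: above rod#2 we get rod#5, rod#17, rod#14, rod#10, rod#1, rod#4.
rod#7 is not reached, and no chain runs the other way from rod#7 to rod#2.
So the given relations leave the order of rod#2 and rod#7 undetermined.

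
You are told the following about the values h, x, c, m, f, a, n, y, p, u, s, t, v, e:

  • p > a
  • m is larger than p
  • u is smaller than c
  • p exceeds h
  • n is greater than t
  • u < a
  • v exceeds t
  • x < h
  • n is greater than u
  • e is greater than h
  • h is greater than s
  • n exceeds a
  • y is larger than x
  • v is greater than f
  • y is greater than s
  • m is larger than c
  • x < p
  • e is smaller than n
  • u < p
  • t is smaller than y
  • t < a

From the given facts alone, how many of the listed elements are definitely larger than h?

Directly above h: e, p.
One step further: n, m (4 so far).
Nothing else is reachable above h; 4 in all.

4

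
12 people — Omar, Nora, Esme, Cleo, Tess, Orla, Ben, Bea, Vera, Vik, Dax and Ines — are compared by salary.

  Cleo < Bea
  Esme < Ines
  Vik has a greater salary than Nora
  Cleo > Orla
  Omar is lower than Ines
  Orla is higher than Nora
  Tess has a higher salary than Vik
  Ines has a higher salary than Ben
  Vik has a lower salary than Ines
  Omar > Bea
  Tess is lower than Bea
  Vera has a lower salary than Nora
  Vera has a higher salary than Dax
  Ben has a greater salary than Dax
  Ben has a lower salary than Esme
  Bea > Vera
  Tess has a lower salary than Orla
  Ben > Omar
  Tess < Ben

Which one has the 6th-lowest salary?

Piecing the relations together gives one ordering: Dax < Vera < Nora < Vik < Tess < Orla < Cleo < Bea < Omar < Ben < Esme < Ines.
Counting 6 from the smallest end gives Orla.

Orla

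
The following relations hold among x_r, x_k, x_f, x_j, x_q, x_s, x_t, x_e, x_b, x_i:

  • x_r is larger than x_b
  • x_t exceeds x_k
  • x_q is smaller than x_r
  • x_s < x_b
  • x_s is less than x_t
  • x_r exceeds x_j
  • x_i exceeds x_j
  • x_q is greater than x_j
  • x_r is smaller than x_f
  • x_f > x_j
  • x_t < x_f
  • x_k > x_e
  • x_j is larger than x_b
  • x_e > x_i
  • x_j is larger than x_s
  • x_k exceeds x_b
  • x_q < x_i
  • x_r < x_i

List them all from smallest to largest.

Each adjacent pair is fixed by a given relation: x_s < x_b; x_b < x_j; x_j < x_q; x_q < x_r; x_r < x_i; x_i < x_e; x_e < x_k; x_k < x_t; x_t < x_f. Chaining them end to end gives the full order.

x_s < x_b < x_j < x_q < x_r < x_i < x_e < x_k < x_t < x_f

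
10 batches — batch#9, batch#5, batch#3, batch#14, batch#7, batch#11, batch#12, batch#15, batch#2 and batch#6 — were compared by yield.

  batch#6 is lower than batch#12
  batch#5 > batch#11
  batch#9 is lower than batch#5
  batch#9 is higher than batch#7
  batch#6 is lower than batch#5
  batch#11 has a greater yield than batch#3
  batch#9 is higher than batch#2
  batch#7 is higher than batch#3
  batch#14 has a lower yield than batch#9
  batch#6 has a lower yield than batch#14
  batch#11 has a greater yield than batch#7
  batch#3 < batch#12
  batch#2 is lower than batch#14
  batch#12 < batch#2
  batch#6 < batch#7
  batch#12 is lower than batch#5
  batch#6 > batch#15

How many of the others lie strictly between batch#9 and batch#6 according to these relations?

Chaining upward from batch#6 reaches: batch#12, batch#7, batch#2, batch#14, batch#11, batch#5.
Chaining downward from batch#9 reaches: batch#3, batch#15, batch#12, batch#7, batch#2, batch#14.
Strictly between batch#6 and batch#9 are those in both lists: batch#12, batch#7, batch#2, batch#14 — 4 elements.

4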